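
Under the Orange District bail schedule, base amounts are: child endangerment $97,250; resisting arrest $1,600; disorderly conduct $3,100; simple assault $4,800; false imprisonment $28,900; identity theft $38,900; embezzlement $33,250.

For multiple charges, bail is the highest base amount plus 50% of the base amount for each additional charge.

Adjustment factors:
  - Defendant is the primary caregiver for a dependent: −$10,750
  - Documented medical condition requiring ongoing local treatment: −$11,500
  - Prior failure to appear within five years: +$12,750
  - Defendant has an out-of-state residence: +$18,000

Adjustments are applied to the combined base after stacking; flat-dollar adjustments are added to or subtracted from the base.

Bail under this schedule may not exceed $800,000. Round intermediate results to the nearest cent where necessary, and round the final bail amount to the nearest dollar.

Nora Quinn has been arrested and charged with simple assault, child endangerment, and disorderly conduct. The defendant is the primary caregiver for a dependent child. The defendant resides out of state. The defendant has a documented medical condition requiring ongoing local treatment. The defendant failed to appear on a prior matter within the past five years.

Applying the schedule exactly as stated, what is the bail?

$109,700

Base amounts from the schedule: simple assault $4,800; child endangerment $97,250; disorderly conduct $3,100.
Stacking rule: highest base plus 50% of each additional charge. Highest is child endangerment at $97,250. Additional: $4,800 × 50% = $2,400; $3,100 × 50% = $1,550. Combined base = $97,250 + $3,950 = $101,200.
Defendant is the primary caregiver for a dependent (−$10,750 flat): $101,200 − $10,750 = $90,450.
Documented medical condition requiring ongoing local treatment (−$11,500 flat): $90,450 − $11,500 = $78,950.
Prior failure to appear within five years (+$12,750 flat): $78,950 + $12,750 = $91,700.
Defendant has an out-of-state residence (+$18,000 flat): $91,700 + $18,000 = $109,700.
$109,700 is within the $800,000 maximum.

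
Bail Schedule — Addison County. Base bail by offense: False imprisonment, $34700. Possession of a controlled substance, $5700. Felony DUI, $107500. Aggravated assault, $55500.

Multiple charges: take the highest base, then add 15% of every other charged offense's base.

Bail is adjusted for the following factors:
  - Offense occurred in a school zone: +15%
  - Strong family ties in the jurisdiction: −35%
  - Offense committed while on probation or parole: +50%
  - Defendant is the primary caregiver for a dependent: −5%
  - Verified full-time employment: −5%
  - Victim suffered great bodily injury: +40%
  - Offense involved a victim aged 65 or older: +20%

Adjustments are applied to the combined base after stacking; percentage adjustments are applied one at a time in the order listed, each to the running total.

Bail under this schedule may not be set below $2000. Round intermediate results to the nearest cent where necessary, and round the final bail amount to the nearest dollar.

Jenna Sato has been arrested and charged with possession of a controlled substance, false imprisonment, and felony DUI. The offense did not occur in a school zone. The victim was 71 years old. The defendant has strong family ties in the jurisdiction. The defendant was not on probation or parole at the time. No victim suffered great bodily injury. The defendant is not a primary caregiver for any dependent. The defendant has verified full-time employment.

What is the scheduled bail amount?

$84148

Base amounts from the schedule: possession of a controlled substance $5700; false imprisonment $34700; felony DUI $107500.
Stacking rule: highest base plus 15% of each additional charge. Highest is felony DUI at $107500. Additional: $5700 × 15% = $855; $34700 × 15% = $5205. Combined base = $107500 + $6060 = $113560.
Strong family ties in the jurisdiction (−35%): $113560 × 0.65 = $73814.
Verified full-time employment (−5%): $73814 × 0.95 = $70123.30.
Offense involved a victim aged 65 or older (+20%): $70123.30 × 1.2 = $84147.96.
$84147.96 is at or above the $2000 minimum.
Rounded to the nearest dollar: $84148.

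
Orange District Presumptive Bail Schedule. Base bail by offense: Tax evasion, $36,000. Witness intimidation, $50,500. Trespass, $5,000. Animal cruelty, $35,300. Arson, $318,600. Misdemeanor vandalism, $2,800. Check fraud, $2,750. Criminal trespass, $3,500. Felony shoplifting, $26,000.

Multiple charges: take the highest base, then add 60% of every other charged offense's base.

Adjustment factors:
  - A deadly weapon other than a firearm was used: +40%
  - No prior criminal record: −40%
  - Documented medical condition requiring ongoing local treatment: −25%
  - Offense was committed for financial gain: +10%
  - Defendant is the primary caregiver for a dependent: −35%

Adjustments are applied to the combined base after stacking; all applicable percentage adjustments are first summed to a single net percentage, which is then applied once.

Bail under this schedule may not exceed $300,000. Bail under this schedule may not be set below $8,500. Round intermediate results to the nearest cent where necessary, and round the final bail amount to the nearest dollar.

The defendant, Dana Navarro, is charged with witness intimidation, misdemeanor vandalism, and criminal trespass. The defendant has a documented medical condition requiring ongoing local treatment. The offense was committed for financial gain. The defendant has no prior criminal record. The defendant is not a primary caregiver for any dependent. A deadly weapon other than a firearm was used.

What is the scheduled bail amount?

Base amounts from the schedule: witness intimidation $50,500; misdemeanor vandalism $2,800; criminal trespass $3,500.
Stacking rule: highest base plus 60% of each additional charge. Highest is witness intimidation at $50,500. Additional: $2,800 × 60% = $1,680; $3,500 × 60% = $2,100. Combined base = $50,500 + $3,780 = $54,280.
Net percentage adjustment: +40% −40% −25% +10% = −15%. $54,280 × 0.85 = $46,138.
$46,138 is within the $300,000 maximum.
$46,138 is at or above the $8,500 minimum.

$46,138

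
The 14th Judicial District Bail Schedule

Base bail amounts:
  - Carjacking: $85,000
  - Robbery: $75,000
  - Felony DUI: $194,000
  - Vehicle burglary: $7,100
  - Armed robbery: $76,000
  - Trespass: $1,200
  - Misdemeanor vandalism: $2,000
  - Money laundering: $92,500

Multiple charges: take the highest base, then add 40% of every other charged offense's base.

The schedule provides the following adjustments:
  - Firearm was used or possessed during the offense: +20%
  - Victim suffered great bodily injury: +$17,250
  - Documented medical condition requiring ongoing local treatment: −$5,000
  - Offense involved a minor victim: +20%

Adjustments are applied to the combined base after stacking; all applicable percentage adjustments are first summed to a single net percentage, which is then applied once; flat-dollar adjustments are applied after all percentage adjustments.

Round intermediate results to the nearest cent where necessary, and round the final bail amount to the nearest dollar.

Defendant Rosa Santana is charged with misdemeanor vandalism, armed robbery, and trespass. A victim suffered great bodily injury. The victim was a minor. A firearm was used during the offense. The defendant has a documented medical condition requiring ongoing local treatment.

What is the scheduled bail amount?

Base amounts from the schedule: misdemeanor vandalism $2,000; armed robbery $76,000; trespass $1,200.
Stacking rule: highest base plus 40% of each additional charge. Highest is armed robbery at $76,000. Additional: $2,000 × 40% = $800; $1,200 × 40% = $480. Combined base = $76,000 + $1,280 = $77,280.
Net percentage adjustment: +20% +20% = +40%. $77,280 × 1.4 = $108,192.
Victim suffered great bodily injury (+$17,250 flat): $108,192 + $17,250 = $125,442.
Documented medical condition requiring ongoing local treatment (−$5,000 flat): $125,442 − $5,000 = $120,442.

$120,442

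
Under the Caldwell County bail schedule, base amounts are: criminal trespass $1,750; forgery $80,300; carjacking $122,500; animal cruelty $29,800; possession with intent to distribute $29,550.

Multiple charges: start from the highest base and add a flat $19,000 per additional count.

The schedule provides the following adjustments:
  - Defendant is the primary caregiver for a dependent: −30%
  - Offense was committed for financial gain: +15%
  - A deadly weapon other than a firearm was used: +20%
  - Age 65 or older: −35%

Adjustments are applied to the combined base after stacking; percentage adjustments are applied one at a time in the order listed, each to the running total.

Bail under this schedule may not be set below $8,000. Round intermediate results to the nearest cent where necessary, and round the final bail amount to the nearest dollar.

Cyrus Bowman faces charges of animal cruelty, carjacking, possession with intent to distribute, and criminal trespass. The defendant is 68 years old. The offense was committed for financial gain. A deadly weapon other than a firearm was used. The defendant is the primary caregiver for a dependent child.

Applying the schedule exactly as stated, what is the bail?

$112,708

Base amounts from the schedule: animal cruelty $29,800; carjacking $122,500; possession with intent to distribute $29,550; criminal trespass $1,750.
Stacking rule: highest base plus $19,000 per additional charge. Highest is carjacking at $122,500; 3 additional charges → +$57,000. Combined base = $179,500.
Defendant is the primary caregiver for a dependent (−30%): $179,500 × 0.7 = $125,650.
Offense was committed for financial gain (+15%): $125,650 × 1.15 = $144,497.50.
A deadly weapon other than a firearm was used (+20%): $144,497.50 × 1.2 = $173,397.
Age 65 or older (−35%): $173,397 × 0.65 = $112,708.05.
$112,708.05 is at or above the $8,000 minimum.
Rounded to the nearest dollar: $112,708.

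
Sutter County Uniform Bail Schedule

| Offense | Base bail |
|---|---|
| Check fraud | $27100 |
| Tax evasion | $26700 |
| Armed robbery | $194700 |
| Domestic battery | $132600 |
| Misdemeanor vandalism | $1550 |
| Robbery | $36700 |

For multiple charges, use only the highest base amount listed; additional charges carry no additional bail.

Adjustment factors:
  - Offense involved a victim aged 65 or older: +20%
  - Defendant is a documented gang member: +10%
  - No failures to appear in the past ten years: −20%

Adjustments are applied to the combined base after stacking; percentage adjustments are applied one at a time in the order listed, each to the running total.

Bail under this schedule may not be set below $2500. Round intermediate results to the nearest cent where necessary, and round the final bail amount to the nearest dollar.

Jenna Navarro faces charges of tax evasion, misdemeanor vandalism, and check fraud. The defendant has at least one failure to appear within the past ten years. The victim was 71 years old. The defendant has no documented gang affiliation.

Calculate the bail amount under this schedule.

Base amounts from the schedule: tax evasion $26700; misdemeanor vandalism $1550; check fraud $27100.
Stacking rule: use the highest base only. Highest is check fraud at $27100. Combined base = $27100.
Offense involved a victim aged 65 or older (+20%): $27100 × 1.2 = $32520.
$32520 is at or above the $2500 minimum.

$32520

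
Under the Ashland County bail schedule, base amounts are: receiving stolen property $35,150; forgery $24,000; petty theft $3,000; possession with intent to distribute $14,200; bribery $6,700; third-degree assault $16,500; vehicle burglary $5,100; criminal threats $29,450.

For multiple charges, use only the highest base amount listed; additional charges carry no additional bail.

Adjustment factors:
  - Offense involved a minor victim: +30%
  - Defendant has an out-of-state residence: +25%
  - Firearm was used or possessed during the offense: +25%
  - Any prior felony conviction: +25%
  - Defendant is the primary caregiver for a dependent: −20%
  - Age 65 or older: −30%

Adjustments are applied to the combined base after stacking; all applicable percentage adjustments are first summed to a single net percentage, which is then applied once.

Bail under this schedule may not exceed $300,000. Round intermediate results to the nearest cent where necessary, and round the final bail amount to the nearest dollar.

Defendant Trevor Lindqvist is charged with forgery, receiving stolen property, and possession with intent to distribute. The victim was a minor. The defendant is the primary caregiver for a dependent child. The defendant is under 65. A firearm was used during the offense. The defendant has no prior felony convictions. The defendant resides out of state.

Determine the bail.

$56,240

Base amounts from the schedule: forgery $24,000; receiving stolen property $35,150; possession with intent to distribute $14,200.
Stacking rule: use the highest base only. Highest is receiving stolen property at $35,150. Combined base = $35,150.
Net percentage adjustment: +30% +25% +25% −20% = +60%. $35,150 × 1.6 = $56,240.
$56,240 is within the $300,000 maximum.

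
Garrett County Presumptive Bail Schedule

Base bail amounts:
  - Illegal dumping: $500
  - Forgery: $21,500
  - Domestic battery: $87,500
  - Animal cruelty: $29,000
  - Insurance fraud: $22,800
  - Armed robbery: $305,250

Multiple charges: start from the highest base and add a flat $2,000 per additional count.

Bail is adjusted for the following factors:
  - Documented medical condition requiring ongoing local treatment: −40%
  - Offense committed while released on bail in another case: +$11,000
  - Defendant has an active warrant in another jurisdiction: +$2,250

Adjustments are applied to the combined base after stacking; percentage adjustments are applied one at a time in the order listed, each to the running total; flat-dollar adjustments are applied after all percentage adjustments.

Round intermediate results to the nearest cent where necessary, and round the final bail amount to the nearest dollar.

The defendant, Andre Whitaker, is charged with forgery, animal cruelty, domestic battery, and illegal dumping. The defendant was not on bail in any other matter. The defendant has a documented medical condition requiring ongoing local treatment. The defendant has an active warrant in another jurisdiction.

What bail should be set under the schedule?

$58,350

Base amounts from the schedule: forgery $21,500; animal cruelty $29,000; domestic battery $87,500; illegal dumping $500.
Stacking rule: highest base plus $2,000 per additional charge. Highest is domestic battery at $87,500; 3 additional charges → +$6,000. Combined base = $93,500.
Documented medical condition requiring ongoing local treatment (−40%): $93,500 × 0.6 = $56,100.
Defendant has an active warrant in another jurisdiction (+$2,250 flat): $56,100 + $2,250 = $58,350.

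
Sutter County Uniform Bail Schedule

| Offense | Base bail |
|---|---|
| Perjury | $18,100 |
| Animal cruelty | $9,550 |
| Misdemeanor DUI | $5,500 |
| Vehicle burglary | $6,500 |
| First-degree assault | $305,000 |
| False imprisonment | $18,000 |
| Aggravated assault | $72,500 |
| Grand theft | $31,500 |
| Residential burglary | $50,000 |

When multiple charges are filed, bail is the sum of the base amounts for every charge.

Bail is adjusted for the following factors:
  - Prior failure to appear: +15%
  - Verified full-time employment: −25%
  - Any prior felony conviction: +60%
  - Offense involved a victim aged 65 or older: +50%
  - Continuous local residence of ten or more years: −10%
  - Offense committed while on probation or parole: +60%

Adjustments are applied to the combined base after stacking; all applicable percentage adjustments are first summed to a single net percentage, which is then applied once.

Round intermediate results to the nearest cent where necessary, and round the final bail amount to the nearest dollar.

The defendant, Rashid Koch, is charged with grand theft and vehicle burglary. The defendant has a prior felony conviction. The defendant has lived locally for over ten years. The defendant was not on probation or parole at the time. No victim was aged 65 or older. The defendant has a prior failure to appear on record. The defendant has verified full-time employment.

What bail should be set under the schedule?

Base amounts from the schedule: grand theft $31,500; vehicle burglary $6,500.
Stacking rule: sum of all bases. $31,500 + $6,500 = $38,000.
Net percentage adjustment: +15% −25% +60% −10% = +40%. $38,000 × 1.4 = $53,200.

$53,200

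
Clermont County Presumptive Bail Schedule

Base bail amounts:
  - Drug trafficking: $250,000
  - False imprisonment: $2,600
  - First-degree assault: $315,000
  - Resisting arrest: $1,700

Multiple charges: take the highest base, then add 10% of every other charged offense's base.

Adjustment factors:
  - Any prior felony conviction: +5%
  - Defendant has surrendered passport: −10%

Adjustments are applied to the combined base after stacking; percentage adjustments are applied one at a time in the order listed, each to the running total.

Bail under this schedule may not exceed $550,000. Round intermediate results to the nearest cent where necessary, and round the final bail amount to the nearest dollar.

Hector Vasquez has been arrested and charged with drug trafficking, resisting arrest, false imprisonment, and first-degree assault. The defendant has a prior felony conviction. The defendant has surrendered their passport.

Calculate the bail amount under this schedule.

Base amounts from the schedule: drug trafficking $250,000; resisting arrest $1,700; false imprisonment $2,600; first-degree assault $315,000.
Stacking rule: highest base plus 10% of each additional charge. Highest is first-degree assault at $315,000. Additional: $250,000 × 10% = $25,000; $1,700 × 10% = $170; $2,600 × 10% = $260. Combined base = $315,000 + $25,430 = $340,430.
Any prior felony conviction (+5%): $340,430 × 1.05 = $357,451.50.
Defendant has surrendered passport (−10%): $357,451.50 × 0.9 = $321,706.35.
$321,706.35 is within the $550,000 maximum.
Rounded to the nearest dollar: $321,706.

$321,706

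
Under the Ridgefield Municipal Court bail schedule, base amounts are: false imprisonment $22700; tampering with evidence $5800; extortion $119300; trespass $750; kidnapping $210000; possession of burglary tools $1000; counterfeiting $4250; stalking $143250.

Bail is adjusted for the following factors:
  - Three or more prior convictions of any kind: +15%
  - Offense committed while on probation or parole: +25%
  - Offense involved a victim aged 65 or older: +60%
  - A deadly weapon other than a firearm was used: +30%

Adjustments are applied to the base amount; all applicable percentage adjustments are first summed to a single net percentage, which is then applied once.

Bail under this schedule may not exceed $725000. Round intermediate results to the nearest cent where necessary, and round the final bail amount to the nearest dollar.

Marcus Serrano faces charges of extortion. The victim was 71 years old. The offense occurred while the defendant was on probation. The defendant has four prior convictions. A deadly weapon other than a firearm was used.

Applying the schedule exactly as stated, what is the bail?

Base amounts from the schedule: extortion $119300.
Single charge. Combined base = $119300.
Net percentage adjustment: +15% +25% +60% +30% = +130%. $119300 × 2.3 = $274390.
$274390 is within the $725000 maximum.

$274390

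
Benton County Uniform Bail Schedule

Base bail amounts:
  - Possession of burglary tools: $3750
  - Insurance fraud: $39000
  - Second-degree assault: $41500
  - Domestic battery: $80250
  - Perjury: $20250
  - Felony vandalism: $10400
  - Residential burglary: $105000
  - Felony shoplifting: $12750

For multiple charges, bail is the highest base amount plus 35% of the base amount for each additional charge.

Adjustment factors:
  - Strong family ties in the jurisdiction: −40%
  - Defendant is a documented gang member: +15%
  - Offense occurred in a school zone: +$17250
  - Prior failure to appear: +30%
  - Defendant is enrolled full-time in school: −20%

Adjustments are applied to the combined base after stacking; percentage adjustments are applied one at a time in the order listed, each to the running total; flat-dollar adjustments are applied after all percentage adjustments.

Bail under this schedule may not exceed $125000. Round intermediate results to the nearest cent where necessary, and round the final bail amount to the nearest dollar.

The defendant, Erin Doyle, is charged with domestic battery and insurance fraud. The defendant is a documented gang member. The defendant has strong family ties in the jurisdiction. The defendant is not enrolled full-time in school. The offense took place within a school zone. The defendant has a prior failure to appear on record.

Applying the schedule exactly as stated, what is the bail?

$101478

Base amounts from the schedule: domestic battery $80250; insurance fraud $39000.
Stacking rule: highest base plus 35% of each additional charge. Highest is domestic battery at $80250. Additional: $39000 × 35% = $13650. Combined base = $80250 + $13650 = $93900.
Strong family ties in the jurisdiction (−40%): $93900 × 0.6 = $56340.
Defendant is a documented gang member (+15%): $56340 × 1.15 = $64791.
Prior failure to appear (+30%): $64791 × 1.3 = $84228.30.
Offense occurred in a school zone (+$17250 flat): $84228.30 + $17250 = $101478.30.
$101478.30 is within the $125000 maximum.
Rounded to the nearest dollar: $101478.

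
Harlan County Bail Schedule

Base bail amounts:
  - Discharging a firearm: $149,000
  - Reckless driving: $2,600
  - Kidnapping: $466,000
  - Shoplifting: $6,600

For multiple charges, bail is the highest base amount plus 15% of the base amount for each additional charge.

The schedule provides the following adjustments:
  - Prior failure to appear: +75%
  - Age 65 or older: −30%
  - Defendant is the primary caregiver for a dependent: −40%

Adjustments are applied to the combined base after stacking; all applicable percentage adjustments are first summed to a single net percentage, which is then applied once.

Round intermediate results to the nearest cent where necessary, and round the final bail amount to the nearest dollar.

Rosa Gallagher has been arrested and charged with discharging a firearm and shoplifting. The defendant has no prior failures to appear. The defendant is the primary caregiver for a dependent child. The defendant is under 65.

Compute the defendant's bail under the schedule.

Base amounts from the schedule: discharging a firearm $149,000; shoplifting $6,600.
Stacking rule: highest base plus 15% of each additional charge. Highest is discharging a firearm at $149,000. Additional: $6,600 × 15% = $990. Combined base = $149,000 + $990 = $149,990.
Defendant is the primary caregiver for a dependent (−40%): $149,990 × 0.6 = $89,994.

$89,994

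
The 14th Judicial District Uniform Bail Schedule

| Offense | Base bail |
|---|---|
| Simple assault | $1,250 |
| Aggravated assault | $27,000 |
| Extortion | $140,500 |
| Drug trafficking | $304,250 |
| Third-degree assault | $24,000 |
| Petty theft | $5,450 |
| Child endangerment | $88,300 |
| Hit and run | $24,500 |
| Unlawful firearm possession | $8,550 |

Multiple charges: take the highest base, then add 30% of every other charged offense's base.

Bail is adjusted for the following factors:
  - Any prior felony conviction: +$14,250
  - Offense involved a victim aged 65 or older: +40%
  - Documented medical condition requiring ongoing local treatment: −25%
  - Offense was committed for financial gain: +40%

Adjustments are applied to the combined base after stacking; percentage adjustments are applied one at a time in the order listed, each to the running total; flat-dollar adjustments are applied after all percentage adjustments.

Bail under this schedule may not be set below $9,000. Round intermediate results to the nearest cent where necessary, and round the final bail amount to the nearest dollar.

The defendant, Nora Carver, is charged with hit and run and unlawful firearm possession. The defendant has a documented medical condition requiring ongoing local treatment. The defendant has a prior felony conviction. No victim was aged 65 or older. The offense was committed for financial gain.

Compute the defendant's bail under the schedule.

Base amounts from the schedule: hit and run $24,500; unlawful firearm possession $8,550.
Stacking rule: highest base plus 30% of each additional charge. Highest is hit and run at $24,500. Additional: $8,550 × 30% = $2,565. Combined base = $24,500 + $2,565 = $27,065.
Documented medical condition requiring ongoing local treatment (−25%): $27,065 × 0.75 = $20,298.75.
Offense was committed for financial gain (+40%): $20,298.75 × 1.4 = $28,418.25.
Any prior felony conviction (+$14,250 flat): $28,418.25 + $14,250 = $42,668.25.
$42,668.25 is at or above the $9,000 minimum.
Rounded to the nearest dollar: $42,668.

$42,668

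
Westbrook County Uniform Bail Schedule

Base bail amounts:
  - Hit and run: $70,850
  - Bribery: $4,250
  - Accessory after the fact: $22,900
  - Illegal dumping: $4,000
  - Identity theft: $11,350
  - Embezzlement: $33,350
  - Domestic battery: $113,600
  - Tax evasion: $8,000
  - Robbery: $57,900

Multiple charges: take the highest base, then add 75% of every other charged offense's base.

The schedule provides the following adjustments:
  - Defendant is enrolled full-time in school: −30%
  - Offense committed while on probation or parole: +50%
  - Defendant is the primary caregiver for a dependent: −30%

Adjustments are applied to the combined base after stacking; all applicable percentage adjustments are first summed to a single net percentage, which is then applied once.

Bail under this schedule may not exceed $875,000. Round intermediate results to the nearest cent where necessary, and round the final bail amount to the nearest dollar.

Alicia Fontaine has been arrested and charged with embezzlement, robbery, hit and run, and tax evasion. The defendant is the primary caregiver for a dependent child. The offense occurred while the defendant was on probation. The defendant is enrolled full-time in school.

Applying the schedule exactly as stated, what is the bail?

Base amounts from the schedule: embezzlement $33,350; robbery $57,900; hit and run $70,850; tax evasion $8,000.
Stacking rule: highest base plus 75% of each additional charge. Highest is hit and run at $70,850. Additional: $33,350 × 75% = $25,012.50; $57,900 × 75% = $43,425; $8,000 × 75% = $6,000. Combined base = $70,850 + $74,437.50 = $145,287.50.
Net percentage adjustment: −30% +50% −30% = −10%. $145,287.50 × 0.9 = $130,758.75.
$130,758.75 is within the $875,000 maximum.
Rounded to the nearest dollar: $130,759.

$130,759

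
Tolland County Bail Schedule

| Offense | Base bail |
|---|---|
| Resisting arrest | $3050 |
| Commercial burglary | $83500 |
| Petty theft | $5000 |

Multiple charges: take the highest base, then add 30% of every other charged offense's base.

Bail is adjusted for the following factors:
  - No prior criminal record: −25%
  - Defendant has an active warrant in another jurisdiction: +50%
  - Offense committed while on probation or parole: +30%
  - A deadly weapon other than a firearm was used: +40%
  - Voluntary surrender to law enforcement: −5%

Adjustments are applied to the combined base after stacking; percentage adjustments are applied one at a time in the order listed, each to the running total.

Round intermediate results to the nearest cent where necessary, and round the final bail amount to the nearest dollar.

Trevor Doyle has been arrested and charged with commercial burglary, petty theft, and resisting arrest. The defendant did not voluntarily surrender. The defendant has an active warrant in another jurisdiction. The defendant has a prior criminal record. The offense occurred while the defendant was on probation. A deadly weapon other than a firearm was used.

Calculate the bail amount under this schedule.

Base amounts from the schedule: commercial burglary $83500; petty theft $5000; resisting arrest $3050.
Stacking rule: highest base plus 30% of each additional charge. Highest is commercial burglary at $83500. Additional: $5000 × 30% = $1500; $3050 × 30% = $915. Combined base = $83500 + $2415 = $85915.
Defendant has an active warrant in another jurisdiction (+50%): $85915 × 1.5 = $128872.50.
Offense committed while on probation or parole (+30%): $128872.50 × 1.3 = $167534.25.
A deadly weapon other than a firearm was used (+40%): $167534.25 × 1.4 = $234547.95.
Rounded to the nearest dollar: $234548.

$234548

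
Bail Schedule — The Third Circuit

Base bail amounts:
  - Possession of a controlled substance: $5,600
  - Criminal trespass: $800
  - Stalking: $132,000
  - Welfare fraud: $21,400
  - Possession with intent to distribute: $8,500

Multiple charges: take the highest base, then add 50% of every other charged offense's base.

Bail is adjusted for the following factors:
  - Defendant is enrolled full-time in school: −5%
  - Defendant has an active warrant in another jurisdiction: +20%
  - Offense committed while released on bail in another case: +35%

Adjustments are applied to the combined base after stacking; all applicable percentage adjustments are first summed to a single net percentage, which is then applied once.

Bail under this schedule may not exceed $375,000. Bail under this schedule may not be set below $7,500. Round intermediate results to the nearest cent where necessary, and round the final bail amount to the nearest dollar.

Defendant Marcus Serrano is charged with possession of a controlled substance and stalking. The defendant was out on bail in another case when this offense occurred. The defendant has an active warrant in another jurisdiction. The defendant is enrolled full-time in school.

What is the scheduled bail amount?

Base amounts from the schedule: possession of a controlled substance $5,600; stalking $132,000.
Stacking rule: highest base plus 50% of each additional charge. Highest is stalking at $132,000. Additional: $5,600 × 50% = $2,800. Combined base = $132,000 + $2,800 = $134,800.
Net percentage adjustment: −5% +20% +35% = +50%. $134,800 × 1.5 = $202,200.
$202,200 is within the $375,000 maximum.
$202,200 is at or above the $7,500 minimum.

$202,200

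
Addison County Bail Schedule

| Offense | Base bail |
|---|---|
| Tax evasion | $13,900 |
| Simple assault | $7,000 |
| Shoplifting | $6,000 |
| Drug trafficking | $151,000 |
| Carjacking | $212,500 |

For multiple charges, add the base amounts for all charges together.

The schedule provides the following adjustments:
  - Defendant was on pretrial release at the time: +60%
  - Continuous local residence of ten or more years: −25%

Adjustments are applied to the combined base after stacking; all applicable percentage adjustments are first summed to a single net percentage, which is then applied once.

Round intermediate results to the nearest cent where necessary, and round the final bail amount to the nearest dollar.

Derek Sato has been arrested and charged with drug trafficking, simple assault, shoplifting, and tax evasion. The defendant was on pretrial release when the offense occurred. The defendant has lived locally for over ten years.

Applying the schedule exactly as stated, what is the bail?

$240,165

Base amounts from the schedule: drug trafficking $151,000; simple assault $7,000; shoplifting $6,000; tax evasion $13,900.
Stacking rule: sum of all bases. $151,000 + $7,000 + $6,000 + $13,900 = $177,900.
Net percentage adjustment: +60% −25% = +35%. $177,900 × 1.35 = $240,165.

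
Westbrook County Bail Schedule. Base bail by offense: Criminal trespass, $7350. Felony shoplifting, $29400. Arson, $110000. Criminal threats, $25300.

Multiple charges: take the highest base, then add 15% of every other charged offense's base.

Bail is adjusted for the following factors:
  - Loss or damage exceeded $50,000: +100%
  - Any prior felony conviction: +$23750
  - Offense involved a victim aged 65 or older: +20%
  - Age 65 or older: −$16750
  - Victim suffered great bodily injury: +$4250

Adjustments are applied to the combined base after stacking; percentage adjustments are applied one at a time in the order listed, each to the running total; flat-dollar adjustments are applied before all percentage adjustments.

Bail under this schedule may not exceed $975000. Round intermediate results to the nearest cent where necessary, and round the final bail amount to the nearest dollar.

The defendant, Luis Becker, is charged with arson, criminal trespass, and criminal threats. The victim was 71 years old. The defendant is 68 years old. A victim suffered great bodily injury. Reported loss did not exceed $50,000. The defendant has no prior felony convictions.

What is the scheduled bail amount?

Base amounts from the schedule: arson $110000; criminal trespass $7350; criminal threats $25300.
Stacking rule: highest base plus 15% of each additional charge. Highest is arson at $110000. Additional: $7350 × 15% = $1102.50; $25300 × 15% = $3795. Combined base = $110000 + $4897.50 = $114897.50.
Age 65 or older (−$16750 flat): $114897.50 − $16750 = $98147.50.
Victim suffered great bodily injury (+$4250 flat): $98147.50 + $4250 = $102397.50.
Offense involved a victim aged 65 or older (+20%): $102397.50 × 1.2 = $122877.
$122877 is within the $975000 maximum.

$122877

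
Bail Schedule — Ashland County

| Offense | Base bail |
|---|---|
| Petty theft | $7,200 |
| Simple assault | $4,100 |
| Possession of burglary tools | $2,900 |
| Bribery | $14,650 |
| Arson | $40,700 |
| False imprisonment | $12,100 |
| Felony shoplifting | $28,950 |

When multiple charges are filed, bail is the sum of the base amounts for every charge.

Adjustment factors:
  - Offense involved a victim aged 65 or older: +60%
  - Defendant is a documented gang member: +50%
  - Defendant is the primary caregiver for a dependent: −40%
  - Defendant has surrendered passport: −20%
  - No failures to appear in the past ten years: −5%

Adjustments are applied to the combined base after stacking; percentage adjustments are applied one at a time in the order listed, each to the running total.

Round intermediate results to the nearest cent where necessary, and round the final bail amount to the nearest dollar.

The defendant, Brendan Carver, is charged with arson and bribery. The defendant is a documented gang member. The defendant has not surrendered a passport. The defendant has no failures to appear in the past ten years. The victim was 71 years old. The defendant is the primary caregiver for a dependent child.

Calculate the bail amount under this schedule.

$75,719

Base amounts from the schedule: arson $40,700; bribery $14,650.
Stacking rule: sum of all bases. $40,700 + $14,650 = $55,350.
Offense involved a victim aged 65 or older (+60%): $55,350 × 1.6 = $88,560.
Defendant is a documented gang member (+50%): $88,560 × 1.5 = $132,840.
Defendant is the primary caregiver for a dependent (−40%): $132,840 × 0.6 = $79,704.
No failures to appear in the past ten years (−5%): $79,704 × 0.95 = $75,718.80.
Rounded to the nearest dollar: $75,719.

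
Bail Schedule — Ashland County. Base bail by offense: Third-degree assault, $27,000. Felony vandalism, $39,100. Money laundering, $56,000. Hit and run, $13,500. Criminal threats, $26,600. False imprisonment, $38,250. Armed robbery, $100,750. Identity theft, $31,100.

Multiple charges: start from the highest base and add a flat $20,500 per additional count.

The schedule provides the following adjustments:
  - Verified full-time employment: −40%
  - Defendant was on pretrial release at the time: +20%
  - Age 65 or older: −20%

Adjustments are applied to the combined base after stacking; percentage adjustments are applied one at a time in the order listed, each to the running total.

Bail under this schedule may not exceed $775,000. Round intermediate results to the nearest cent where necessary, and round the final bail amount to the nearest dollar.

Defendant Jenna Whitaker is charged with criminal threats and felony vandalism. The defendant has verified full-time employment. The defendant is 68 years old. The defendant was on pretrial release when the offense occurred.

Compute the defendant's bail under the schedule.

$34,330

Base amounts from the schedule: criminal threats $26,600; felony vandalism $39,100.
Stacking rule: highest base plus $20,500 per additional charge. Highest is felony vandalism at $39,100; 1 additional charge → +$20,500. Combined base = $59,600.
Verified full-time employment (−40%): $59,600 × 0.6 = $35,760.
Defendant was on pretrial release at the time (+20%): $35,760 × 1.2 = $42,912.
Age 65 or older (−20%): $42,912 × 0.8 = $34,329.60.
$34,329.60 is within the $775,000 maximum.
Rounded to the nearest dollar: $34,330.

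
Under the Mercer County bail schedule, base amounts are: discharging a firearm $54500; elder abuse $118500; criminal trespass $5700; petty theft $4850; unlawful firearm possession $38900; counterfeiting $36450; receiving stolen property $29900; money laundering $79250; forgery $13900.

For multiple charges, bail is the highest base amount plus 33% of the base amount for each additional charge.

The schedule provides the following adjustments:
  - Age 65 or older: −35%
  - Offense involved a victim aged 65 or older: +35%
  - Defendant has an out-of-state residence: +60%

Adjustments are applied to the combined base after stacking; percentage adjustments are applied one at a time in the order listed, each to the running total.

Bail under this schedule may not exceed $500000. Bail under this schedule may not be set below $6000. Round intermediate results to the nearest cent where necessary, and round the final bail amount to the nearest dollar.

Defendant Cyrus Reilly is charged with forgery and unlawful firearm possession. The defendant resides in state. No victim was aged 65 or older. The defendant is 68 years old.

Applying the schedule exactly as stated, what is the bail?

Base amounts from the schedule: forgery $13900; unlawful firearm possession $38900.
Stacking rule: highest base plus 33% of each additional charge. Highest is unlawful firearm possession at $38900. Additional: $13900 × 33% = $4587. Combined base = $38900 + $4587 = $43487.
Age 65 or older (−35%): $43487 × 0.65 = $28266.55.
$28266.55 is within the $500000 maximum.
$28266.55 is at or above the $6000 minimum.
Rounded to the nearest dollar: $28267.

$28267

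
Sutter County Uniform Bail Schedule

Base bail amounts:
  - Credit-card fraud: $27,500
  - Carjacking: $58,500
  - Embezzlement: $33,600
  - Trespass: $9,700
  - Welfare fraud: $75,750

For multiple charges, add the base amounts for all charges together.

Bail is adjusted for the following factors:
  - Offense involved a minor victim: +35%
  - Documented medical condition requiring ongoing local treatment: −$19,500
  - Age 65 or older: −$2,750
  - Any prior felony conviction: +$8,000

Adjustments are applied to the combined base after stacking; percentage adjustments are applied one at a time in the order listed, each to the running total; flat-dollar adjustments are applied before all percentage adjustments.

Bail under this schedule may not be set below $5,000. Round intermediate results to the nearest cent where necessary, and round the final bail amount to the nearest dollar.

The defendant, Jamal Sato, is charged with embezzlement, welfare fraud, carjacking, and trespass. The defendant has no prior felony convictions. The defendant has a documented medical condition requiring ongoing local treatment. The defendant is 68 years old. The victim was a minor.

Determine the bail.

$209,655

Base amounts from the schedule: embezzlement $33,600; welfare fraud $75,750; carjacking $58,500; trespass $9,700.
Stacking rule: sum of all bases. $33,600 + $75,750 + $58,500 + $9,700 = $177,550.
Documented medical condition requiring ongoing local treatment (−$19,500 flat): $177,550 − $19,500 = $158,050.
Age 65 or older (−$2,750 flat): $158,050 − $2,750 = $155,300.
Offense involved a minor victim (+35%): $155,300 × 1.35 = $209,655.
$209,655 is at or above the $5,000 minimum.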